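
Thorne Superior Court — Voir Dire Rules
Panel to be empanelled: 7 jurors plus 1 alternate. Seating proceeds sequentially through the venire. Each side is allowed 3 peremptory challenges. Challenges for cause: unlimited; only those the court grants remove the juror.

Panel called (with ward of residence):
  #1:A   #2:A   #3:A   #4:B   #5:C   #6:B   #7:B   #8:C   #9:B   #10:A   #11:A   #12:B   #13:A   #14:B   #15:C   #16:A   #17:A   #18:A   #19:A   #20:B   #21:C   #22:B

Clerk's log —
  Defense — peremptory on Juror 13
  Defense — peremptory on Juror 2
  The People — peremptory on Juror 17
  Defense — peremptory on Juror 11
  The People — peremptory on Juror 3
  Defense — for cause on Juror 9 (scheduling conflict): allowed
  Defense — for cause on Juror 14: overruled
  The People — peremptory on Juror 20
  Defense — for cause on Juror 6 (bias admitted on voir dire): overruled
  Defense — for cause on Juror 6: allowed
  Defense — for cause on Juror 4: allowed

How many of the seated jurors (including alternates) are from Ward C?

3

Removed: #2, #3, #4, #6, #9, #11, #13, #17, #20.
Seated (8 incl. alternates): #1, #5, #7, #8, #10, #12, #14, #15.
Of those, in Ward C: #5, #8, #15 → 3.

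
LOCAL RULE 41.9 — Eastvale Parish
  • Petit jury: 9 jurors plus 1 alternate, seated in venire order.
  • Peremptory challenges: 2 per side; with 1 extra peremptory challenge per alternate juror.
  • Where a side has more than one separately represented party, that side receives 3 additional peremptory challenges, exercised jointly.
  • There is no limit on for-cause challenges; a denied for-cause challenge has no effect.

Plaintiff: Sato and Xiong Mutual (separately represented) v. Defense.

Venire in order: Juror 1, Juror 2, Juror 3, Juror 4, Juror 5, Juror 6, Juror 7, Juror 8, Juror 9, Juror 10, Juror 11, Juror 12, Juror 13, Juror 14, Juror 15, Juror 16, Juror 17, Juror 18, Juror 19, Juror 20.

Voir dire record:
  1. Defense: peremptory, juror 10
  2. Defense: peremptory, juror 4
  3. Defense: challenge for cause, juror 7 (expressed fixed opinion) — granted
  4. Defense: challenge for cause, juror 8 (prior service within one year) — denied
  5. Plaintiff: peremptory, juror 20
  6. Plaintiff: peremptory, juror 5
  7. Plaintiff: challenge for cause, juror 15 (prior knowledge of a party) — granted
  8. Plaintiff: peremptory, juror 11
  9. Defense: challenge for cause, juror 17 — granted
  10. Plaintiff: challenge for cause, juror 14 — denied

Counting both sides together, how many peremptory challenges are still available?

4

Plaintiff allotment: 2 base + 1 × 1 alternate + 3 multi-party = 6. Defense allotment: 2 base + 1 × 1 alternate = 3.
Plaintiff peremptories used: #20, #5, #11 — 3 (for-cause on #15, #14 don't count).
Defense peremptories used: #10, #4 — 2 (for-cause on #7, #8, #17 don't count).
Remaining: (6 − 3) + (3 − 2) = 4.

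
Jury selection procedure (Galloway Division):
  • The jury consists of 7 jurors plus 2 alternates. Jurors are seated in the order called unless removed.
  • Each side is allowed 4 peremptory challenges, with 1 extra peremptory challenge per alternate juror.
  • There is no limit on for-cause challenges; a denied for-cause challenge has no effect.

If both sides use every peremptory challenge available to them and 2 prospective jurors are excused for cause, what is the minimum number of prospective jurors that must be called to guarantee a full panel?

23

Seats to fill: 7 + 2 alternates = 9.
Peremptories: 4 + 1×2 = 6 per side × 2 sides = 12.
For-cause removals: 2.
Minimum venire: 9 + 12 + 2 = 23.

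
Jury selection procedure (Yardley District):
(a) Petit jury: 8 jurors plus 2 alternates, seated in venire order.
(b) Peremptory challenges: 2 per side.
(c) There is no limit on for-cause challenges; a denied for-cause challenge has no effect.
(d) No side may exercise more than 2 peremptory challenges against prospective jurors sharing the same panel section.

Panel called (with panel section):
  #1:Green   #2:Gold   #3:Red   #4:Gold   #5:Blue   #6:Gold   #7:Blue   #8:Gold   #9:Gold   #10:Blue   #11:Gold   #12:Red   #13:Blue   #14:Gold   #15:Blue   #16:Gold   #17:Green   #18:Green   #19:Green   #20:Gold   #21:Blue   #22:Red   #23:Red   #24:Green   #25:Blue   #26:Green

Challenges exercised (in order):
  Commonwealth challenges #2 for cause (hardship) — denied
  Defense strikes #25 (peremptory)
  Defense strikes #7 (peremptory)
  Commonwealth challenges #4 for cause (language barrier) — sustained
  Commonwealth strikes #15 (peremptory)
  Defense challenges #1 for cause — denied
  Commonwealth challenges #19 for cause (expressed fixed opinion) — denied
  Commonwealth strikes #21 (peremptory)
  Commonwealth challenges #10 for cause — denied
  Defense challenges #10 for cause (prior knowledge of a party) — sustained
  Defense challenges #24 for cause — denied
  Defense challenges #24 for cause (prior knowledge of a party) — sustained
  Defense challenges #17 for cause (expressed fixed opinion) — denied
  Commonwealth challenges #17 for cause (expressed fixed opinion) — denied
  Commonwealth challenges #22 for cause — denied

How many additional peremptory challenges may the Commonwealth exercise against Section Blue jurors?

0

Commonwealth peremptories so far: #15, #21 — 2 of 2 used, 0 left overall.
Against Section Blue: #15, #21 — 2 used; per-section cap 2 leaves 0.
Binding limit: min(0, 0) = 0.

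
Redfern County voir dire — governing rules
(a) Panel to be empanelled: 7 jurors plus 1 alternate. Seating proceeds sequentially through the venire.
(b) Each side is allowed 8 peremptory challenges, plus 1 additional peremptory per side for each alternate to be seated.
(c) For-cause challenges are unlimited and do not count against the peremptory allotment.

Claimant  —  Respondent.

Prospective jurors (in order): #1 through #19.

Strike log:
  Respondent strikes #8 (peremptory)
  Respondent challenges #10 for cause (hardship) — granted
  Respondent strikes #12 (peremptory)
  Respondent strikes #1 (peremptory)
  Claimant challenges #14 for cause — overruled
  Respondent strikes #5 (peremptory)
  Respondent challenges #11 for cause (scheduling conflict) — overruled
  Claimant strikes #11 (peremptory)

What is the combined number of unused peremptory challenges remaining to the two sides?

Claimant allotment: 8 base + 1 × 1 alternate = 9. Respondent allotment: 8 base + 1 × 1 alternate = 9.
Claimant peremptories used: #11 — 1 (the for-cause on #14 doesn't count).
Respondent peremptories used: #8, #12, #1, #5 — 4 (for-cause on #10, #11 don't count).
Remaining: (9 − 1) + (9 − 4) = 13.

13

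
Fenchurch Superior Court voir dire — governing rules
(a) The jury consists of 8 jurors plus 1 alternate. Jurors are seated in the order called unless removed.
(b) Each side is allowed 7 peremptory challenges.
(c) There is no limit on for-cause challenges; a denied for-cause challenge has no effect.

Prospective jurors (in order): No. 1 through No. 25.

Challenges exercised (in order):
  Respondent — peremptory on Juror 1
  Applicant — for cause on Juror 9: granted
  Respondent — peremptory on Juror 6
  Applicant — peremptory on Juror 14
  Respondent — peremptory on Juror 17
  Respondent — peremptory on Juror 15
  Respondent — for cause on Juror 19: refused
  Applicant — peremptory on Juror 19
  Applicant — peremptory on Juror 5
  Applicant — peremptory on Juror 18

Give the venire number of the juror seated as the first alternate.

13

Removed: #1, #5, #6, #9, #14, #15, #17, #18, #19.
Seating in order: seats 1–8 → #2, #3, #4, #7, #8, #10, #11, #12; alternates → #13.
So alternate 1 is #13.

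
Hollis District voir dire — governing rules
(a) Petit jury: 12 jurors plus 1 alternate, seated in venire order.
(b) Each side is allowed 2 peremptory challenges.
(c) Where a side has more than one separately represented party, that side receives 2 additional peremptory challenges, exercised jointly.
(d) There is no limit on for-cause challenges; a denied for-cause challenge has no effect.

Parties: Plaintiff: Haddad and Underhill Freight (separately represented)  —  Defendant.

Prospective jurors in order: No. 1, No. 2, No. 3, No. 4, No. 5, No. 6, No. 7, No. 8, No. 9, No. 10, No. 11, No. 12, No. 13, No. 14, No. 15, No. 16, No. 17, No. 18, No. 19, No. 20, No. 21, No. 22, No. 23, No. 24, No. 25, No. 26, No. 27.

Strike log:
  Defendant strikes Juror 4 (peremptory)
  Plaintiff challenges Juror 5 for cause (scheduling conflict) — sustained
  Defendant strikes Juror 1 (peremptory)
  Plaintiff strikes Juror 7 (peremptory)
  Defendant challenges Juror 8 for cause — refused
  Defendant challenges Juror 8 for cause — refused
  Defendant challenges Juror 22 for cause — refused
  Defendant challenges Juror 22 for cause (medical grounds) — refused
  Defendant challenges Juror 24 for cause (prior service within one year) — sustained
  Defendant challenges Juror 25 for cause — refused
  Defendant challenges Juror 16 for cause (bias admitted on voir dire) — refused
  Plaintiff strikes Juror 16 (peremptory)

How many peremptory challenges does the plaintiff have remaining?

2

Plaintiff allotment: 2 base + 2 multi-party = 4.
Plaintiff peremptories used: #7, #16 — 2 (the for-cause on #5 doesn't count).
Remaining: 4 − 2 = 2.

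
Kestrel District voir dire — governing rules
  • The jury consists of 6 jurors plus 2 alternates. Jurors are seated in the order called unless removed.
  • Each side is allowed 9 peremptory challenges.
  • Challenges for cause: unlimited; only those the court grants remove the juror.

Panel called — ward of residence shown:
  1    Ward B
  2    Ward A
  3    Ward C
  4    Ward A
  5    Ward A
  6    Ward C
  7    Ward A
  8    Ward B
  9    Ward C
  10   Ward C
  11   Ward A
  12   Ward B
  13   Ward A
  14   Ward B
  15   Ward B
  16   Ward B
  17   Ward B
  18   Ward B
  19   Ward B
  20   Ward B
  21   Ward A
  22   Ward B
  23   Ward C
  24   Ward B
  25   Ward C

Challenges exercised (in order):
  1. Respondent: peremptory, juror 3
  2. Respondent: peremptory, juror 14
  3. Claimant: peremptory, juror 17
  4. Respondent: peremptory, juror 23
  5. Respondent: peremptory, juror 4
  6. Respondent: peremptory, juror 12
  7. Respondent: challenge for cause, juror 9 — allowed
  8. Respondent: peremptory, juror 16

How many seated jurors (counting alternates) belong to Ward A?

Removed: #3, #4, #9, #12, #14, #16, #17, #23.
Seated (8 incl. alternates): #1, #2, #5, #6, #7, #8, #10, #11.
Of those, in Ward A: #2, #5, #7, #11 → 4.

4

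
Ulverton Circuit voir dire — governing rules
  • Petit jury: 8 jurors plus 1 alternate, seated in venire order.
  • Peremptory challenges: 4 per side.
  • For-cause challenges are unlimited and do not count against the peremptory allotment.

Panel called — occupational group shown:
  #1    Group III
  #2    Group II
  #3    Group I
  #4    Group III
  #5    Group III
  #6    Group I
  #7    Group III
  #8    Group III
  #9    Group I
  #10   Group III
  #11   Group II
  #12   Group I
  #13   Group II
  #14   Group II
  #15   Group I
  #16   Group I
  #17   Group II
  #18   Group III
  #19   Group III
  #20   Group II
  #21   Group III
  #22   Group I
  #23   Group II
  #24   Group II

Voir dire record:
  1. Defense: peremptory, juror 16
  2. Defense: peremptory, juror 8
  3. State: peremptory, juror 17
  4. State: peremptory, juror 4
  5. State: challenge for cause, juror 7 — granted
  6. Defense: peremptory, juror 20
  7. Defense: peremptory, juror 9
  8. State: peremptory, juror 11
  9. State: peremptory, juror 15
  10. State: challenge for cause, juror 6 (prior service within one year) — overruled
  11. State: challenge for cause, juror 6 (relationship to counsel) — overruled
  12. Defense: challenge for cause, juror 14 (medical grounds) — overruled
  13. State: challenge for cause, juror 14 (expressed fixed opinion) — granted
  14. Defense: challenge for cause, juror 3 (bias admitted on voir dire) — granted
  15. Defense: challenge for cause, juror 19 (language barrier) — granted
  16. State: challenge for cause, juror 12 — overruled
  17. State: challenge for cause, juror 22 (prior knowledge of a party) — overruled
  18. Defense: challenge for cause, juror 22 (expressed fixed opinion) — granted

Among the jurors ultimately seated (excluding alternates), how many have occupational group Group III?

4

Removed: #3, #4, #7, #8, #9, #11, #14, #15, #16, #17, #19, #20, #22.
Seated jurors 1–8: #1, #2, #5, #6, #10, #12, #13, #18 (alternates #21 not counted).
Of those, in Group III: #1, #5, #10, #18 → 4.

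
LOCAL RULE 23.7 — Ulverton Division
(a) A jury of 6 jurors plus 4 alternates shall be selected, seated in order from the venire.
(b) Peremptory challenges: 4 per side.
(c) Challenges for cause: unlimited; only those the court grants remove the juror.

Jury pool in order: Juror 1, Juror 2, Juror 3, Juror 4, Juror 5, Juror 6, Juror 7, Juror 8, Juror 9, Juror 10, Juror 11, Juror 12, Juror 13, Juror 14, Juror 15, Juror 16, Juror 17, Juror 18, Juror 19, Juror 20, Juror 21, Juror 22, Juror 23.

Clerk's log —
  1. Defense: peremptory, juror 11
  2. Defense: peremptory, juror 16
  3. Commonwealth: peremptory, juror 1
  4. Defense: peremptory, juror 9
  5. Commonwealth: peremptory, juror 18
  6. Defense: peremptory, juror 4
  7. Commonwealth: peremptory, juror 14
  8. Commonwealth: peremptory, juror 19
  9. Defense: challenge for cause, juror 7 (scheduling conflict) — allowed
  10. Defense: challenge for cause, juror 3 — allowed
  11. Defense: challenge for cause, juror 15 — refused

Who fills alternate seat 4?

Removed: #1, #3, #4, #7, #9, #11, #14, #16, #18, #19. (#15 stays — for-cause denied.)
Seating in order: seats 1–6 → #2, #5, #6, #8, #10, #12; alternates → #13, #15, #17, #20.
So alternate 4 is #20.

20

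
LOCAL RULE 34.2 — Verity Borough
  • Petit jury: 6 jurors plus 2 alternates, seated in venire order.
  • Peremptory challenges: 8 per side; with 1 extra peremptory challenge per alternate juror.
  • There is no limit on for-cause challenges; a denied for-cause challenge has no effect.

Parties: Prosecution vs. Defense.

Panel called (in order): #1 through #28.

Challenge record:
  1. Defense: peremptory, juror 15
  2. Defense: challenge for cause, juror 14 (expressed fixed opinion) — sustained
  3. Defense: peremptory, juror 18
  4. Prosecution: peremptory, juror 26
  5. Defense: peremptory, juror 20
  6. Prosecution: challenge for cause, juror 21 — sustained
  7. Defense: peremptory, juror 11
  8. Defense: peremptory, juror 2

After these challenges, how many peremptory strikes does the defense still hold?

Defense allotment: 8 base + 1 × 2 alternates = 10.
Defense peremptories used: #15, #18, #20, #11, #2 — 5 (the for-cause on #14 doesn't count).
Remaining: 10 − 5 = 5.

5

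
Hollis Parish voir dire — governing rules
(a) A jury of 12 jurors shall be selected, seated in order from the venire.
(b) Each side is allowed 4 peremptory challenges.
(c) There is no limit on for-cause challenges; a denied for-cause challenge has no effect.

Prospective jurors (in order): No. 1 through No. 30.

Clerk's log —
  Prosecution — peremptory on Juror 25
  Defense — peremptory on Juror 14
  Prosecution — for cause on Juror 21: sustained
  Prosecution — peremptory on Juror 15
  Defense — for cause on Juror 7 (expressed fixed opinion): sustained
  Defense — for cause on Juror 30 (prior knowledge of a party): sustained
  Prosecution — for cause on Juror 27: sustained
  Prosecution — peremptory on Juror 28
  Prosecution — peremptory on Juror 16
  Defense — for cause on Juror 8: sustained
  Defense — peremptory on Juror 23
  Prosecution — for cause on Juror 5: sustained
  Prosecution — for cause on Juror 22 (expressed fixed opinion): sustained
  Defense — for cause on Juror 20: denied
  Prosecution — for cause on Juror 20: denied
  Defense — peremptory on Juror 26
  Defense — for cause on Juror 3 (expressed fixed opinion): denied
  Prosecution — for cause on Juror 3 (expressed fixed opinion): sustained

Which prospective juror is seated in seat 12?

Removed: #3, #5, #7, #8, #14, #15, #16, #21, #22, #23, #25, #26, #27, #28, #30. (#20 stays — for-cause denied.)
Seating in order: seats 1–12 → #1, #2, #4, #6, #9, #10, #11, #12, #13, #17, #18, #19.
So seat 12 is #19.

19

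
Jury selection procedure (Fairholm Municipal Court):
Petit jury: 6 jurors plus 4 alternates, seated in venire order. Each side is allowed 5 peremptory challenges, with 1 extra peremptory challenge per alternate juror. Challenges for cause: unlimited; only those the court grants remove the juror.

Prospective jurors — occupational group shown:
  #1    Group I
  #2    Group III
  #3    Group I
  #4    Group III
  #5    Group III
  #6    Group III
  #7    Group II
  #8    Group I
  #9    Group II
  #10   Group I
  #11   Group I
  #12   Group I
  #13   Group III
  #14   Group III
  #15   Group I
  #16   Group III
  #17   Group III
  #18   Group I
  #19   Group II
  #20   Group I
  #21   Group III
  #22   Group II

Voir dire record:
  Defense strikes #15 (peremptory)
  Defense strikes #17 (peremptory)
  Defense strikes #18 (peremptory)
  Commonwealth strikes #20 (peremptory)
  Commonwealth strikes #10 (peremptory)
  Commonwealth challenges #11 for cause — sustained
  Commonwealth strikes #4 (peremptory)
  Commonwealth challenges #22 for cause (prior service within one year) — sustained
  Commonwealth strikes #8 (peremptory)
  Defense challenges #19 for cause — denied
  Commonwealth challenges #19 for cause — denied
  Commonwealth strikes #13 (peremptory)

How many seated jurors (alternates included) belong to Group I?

Removed: #4, #8, #10, #11, #13, #15, #17, #18, #20, #22.
Seated (10 incl. alternates): #1, #2, #3, #5, #6, #7, #9, #12, #14, #16.
Of those, in Group I: #1, #3, #12 → 3.

3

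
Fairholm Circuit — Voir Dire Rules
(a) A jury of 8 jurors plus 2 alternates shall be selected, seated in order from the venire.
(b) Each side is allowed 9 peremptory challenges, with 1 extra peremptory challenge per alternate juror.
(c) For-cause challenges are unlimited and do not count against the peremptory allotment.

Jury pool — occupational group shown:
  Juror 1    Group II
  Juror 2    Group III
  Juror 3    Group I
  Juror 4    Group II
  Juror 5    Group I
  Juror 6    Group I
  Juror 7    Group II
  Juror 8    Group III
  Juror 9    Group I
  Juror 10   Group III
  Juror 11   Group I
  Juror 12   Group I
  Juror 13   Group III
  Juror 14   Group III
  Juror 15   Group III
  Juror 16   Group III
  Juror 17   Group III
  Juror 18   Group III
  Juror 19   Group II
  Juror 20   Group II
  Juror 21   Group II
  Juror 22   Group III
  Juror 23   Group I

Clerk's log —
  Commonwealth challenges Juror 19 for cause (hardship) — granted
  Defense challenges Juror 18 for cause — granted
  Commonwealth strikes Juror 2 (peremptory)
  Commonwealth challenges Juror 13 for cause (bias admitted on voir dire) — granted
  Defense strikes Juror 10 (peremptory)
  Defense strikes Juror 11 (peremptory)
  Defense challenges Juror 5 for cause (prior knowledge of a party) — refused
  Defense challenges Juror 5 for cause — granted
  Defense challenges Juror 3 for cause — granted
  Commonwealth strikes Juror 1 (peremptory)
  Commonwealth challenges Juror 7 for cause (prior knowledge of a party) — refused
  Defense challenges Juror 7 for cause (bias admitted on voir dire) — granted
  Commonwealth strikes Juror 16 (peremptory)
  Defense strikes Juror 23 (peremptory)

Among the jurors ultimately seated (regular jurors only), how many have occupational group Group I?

Removed: #1, #2, #3, #5, #7, #10, #11, #13, #16, #18, #19, #23.
Seated jurors 1–8: #4, #6, #8, #9, #12, #14, #15, #17 (alternates #20, #21 not counted).
Of those, in Group I: #6, #9, #12 → 3.

3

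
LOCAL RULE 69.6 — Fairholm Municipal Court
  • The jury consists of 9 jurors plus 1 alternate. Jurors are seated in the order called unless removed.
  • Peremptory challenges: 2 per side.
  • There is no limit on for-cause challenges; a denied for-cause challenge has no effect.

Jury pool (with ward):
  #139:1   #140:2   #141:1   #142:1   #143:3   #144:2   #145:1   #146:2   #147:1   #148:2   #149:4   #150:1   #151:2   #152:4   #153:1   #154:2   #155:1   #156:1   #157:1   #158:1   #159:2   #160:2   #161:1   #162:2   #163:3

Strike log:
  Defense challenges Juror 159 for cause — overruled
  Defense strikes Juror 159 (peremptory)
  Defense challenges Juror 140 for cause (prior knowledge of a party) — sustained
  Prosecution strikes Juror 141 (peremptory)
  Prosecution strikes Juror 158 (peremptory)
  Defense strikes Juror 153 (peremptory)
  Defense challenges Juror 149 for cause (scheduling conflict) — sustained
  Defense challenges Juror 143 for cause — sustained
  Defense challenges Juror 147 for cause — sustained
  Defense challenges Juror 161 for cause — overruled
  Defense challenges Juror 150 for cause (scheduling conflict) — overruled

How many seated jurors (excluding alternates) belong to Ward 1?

Removed: #140, #141, #143, #147, #149, #153, #158, #159.
Seated jurors 1–9: #139, #142, #144, #145, #146, #148, #150, #151, #152 (alternates #154 not counted).
Of those, in Ward 1: #139, #142, #145, #150 → 4.

4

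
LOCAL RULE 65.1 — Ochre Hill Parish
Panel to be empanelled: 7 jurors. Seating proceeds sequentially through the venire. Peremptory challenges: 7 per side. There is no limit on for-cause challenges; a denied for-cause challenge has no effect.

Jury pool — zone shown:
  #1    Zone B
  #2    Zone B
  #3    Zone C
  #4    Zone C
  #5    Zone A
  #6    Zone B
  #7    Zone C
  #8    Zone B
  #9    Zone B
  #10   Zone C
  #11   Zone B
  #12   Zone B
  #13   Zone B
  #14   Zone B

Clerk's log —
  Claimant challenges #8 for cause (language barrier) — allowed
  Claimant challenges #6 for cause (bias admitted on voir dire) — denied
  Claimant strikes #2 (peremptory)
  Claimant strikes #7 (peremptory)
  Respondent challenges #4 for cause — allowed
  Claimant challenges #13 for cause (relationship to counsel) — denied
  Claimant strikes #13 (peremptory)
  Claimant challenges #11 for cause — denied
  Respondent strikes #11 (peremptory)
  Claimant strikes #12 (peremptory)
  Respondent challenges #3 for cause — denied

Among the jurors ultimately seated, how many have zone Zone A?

1

Removed: #2, #4, #7, #8, #11, #12, #13.
Seated jurors 1–7: #1, #3, #5, #6, #9, #10, #14.
Of those, in Zone A: #5 → 1.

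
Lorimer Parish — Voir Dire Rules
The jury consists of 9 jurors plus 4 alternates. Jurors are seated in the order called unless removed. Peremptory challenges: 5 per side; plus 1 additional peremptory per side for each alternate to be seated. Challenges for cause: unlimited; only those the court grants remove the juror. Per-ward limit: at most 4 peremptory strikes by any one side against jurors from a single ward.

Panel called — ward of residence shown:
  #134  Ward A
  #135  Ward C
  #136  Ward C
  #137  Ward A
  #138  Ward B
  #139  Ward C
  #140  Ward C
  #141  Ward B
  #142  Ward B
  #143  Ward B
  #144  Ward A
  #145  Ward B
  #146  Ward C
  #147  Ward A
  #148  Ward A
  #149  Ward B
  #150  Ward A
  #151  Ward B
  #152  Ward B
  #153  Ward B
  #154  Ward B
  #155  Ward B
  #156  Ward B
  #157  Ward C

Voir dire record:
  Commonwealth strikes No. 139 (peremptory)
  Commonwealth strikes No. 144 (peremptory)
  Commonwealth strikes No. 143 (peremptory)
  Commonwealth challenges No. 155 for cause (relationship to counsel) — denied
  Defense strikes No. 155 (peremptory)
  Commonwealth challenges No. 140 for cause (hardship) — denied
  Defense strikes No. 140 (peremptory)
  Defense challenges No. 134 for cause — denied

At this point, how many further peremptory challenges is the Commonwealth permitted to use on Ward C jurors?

Commonwealth peremptories so far: #139, #144, #143 — 3 of 9 used, 6 left overall.
Against Ward C: #139 — 1 used; per-ward cap 4 leaves 3.
Binding limit: min(6, 3) = 3.

3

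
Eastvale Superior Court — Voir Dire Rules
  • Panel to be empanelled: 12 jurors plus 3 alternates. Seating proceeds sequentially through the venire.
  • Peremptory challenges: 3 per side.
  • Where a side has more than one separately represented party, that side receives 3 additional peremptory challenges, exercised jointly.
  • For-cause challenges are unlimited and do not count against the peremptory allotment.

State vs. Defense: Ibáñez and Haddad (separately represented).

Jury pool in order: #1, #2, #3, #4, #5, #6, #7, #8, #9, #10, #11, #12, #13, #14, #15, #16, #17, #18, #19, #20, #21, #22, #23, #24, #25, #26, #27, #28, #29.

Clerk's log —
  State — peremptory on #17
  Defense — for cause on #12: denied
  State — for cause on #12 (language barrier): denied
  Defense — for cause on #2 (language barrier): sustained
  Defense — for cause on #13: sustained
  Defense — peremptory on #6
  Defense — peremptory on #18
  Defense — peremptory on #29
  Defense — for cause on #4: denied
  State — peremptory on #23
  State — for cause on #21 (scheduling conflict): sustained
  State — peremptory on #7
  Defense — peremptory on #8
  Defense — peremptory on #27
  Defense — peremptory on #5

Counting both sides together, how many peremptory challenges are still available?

State allotment: 3. Defense allotment: 3 base + 3 multi-party = 6.
State peremptories used: #17, #23, #7 — 3 (for-cause on #12, #21 don't count).
Defense peremptories used: #6, #18, #29, #8, #27, #5 — 6 (for-cause on #12, #2, #13, #4 don't count).
Remaining: (3 − 3) + (6 − 6) = 0.

0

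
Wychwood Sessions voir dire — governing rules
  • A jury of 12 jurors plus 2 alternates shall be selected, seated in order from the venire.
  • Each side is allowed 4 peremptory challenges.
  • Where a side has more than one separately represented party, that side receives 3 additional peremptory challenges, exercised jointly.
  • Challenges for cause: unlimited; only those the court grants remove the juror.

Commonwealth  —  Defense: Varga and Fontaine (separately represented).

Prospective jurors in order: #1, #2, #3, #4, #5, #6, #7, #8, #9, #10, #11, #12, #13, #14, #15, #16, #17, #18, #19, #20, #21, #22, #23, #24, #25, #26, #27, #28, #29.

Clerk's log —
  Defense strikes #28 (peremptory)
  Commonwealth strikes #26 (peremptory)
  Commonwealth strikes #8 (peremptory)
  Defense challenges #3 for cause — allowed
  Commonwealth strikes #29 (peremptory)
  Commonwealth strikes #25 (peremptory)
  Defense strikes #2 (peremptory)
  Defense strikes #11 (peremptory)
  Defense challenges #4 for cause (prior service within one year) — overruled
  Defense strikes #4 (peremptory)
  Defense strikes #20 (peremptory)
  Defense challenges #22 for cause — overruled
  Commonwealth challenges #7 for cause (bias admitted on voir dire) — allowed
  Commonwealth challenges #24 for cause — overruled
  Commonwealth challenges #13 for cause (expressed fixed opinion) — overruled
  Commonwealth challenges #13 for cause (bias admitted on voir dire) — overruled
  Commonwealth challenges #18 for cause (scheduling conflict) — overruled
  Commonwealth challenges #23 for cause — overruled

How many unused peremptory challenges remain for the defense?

Defense allotment: 4 base + 3 multi-party = 7.
Defense peremptories used: #28, #2, #11, #4, #20 — 5 (for-cause on #3, #4, #22 don't count).
Remaining: 7 − 5 = 2.

2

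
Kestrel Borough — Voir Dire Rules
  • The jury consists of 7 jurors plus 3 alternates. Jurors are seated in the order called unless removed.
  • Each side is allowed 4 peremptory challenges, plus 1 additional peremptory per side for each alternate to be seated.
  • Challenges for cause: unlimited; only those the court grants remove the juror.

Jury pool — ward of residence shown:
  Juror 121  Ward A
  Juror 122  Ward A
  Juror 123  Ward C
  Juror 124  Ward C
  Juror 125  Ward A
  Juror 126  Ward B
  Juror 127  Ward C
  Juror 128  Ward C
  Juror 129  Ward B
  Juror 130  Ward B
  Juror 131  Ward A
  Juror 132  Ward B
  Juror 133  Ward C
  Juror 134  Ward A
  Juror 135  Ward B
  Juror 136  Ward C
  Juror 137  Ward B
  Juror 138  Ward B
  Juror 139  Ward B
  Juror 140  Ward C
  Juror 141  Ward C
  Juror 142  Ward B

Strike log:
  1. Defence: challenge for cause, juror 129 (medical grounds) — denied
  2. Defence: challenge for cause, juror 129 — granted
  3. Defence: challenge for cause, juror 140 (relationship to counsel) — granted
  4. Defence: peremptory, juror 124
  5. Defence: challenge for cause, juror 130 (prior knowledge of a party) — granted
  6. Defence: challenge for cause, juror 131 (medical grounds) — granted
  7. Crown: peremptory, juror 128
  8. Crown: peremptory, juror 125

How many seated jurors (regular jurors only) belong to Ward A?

Removed: #124, #125, #128, #129, #130, #131, #140.
Seated jurors 1–7: #121, #122, #123, #126, #127, #132, #133 (alternates #134, #135, #136 not counted).
Of those, in Ward A: #121, #122 → 2.

2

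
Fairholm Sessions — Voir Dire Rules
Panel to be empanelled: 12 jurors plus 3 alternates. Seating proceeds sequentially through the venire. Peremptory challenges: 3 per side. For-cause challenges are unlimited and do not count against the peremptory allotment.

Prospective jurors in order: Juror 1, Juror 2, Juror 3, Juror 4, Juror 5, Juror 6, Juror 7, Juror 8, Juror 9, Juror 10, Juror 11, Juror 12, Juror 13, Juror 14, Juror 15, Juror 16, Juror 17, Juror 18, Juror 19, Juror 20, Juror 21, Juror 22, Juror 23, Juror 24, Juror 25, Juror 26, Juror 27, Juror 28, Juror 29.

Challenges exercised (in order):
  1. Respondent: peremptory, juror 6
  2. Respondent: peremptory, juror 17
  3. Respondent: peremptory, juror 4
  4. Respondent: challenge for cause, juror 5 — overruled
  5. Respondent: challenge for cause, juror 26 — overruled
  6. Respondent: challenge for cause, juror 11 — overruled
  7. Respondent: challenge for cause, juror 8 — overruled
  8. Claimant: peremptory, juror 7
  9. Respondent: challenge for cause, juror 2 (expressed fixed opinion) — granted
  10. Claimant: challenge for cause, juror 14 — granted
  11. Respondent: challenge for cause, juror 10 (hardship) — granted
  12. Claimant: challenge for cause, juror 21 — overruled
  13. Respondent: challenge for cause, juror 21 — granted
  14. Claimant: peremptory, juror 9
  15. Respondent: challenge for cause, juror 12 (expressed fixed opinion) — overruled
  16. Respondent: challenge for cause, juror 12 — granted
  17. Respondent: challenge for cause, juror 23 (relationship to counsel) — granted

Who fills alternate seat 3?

26

Removed: #2, #4, #6, #7, #9, #10, #12, #14, #17, #21, #23. (#5, #8, #11, #26 stay — for-cause denied.)
Filling seats in venire order through position 15: #1, #3, #5, #8, #11, #13, #15, #16, #18, #19, #20, #22, #24, #25, #26.
So alternate 3 is #26.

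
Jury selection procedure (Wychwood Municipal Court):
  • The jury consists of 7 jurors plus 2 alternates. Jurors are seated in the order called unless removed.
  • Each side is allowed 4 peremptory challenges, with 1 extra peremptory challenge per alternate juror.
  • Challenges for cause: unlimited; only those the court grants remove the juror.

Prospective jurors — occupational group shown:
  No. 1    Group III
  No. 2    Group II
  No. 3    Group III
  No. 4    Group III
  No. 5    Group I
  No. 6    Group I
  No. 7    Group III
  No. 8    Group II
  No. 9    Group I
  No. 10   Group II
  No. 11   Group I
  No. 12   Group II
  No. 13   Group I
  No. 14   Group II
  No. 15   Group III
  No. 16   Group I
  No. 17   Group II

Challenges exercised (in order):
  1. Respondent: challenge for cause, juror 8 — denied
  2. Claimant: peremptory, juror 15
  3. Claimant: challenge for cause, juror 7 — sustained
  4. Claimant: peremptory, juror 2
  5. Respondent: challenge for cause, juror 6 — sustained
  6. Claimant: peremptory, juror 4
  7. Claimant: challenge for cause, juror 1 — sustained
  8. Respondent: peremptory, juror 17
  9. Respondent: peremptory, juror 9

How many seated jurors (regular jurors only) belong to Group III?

1

Removed: #1, #2, #4, #6, #7, #9, #15, #17.
Seated jurors 1–7: #3, #5, #8, #10, #11, #12, #13 (alternates #14, #16 not counted).
Of those, in Group III: #3 → 1.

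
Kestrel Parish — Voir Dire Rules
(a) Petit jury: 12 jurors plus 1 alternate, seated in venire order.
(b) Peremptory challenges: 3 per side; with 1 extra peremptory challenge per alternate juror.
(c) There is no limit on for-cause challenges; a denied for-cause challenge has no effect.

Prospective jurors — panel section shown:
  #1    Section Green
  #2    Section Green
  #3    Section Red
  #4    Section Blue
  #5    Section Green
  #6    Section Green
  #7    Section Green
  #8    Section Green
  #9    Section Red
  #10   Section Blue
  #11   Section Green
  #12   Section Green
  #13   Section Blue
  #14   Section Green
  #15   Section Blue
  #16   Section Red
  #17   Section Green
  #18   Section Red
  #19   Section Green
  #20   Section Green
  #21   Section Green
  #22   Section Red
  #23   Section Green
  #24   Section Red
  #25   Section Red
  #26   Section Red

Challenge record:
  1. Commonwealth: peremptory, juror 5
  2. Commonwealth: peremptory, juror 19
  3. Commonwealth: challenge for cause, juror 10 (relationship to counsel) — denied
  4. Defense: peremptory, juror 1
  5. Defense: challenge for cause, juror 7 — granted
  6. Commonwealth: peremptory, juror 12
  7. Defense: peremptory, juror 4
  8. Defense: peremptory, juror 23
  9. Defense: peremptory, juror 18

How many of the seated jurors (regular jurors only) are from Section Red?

Removed: #1, #4, #5, #7, #12, #18, #19, #23.
Seated jurors 1–12: #2, #3, #6, #8, #9, #10, #11, #13, #14, #15, #16, #17 (alternates #20 not counted).
Of those, in Section Red: #3, #9, #16 → 3.

3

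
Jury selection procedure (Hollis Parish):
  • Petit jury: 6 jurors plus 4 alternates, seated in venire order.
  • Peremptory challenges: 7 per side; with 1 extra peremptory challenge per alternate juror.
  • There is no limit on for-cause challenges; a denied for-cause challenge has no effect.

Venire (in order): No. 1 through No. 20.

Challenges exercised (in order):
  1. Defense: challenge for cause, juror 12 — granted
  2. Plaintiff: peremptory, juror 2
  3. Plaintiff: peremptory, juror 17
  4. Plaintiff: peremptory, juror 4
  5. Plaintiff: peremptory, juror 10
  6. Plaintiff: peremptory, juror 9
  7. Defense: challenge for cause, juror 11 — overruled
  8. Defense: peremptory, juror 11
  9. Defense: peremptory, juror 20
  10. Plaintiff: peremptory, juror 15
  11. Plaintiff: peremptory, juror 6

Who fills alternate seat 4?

Removed: #2, #4, #6, #9, #10, #11, #12, #15, #17, #20.
Filling seats in venire order through position 10: #1, #3, #5, #7, #8, #13, #14, #16, #18, #19.
So alternate 4 is #19.

19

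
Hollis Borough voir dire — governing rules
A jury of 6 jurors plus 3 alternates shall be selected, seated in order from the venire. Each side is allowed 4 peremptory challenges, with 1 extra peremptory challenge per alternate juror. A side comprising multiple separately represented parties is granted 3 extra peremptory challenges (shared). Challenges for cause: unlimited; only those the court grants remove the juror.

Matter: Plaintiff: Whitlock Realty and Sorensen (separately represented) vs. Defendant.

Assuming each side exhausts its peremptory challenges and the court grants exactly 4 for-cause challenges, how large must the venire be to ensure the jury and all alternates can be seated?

Seats to fill: 6 + 3 alternates = 9.
Peremptories — Plaintiff: 4 + 1×3 + 3 = 10; Defendant: 4 + 1×3 = 7; total 17.
For-cause removals: 4.
Minimum venire: 9 + 17 + 4 = 30.

30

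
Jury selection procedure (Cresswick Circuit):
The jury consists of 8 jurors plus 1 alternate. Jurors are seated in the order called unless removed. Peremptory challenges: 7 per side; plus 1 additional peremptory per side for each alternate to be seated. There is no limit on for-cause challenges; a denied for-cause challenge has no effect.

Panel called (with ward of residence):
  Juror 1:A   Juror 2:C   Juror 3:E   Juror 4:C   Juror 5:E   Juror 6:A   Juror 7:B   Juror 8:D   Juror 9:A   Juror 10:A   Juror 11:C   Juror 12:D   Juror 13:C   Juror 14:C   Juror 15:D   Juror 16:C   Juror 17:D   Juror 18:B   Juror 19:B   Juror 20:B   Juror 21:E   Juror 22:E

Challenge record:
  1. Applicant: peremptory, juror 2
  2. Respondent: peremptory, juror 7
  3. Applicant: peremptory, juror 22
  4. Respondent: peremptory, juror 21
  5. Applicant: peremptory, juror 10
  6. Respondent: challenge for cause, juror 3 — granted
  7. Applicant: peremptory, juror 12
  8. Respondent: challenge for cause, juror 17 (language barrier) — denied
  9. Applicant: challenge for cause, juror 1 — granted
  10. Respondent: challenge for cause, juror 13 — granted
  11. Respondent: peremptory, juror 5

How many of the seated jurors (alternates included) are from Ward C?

Removed: #1, #2, #3, #5, #7, #10, #12, #13, #21, #22.
Seated (9 incl. alternates): #4, #6, #8, #9, #11, #14, #15, #16, #17.
Of those, in Ward C: #4, #11, #14, #16 → 4.

4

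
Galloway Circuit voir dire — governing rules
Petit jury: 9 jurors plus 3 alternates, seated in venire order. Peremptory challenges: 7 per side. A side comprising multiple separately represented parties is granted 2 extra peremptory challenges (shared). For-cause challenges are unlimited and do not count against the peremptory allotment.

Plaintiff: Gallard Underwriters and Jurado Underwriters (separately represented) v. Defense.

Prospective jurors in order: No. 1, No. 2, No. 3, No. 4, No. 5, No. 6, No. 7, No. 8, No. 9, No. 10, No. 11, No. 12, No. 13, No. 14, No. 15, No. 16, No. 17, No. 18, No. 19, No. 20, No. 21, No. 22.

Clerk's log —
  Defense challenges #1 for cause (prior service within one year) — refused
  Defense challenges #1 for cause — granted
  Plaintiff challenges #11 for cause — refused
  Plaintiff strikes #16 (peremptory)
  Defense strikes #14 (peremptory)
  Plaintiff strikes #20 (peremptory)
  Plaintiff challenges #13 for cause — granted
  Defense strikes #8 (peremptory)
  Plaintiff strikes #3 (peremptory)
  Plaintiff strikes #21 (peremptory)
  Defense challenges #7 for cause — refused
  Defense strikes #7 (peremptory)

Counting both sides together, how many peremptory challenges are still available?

Plaintiff allotment: 7 base + 2 multi-party = 9. Defense allotment: 7.
Plaintiff peremptories used: #16, #20, #3, #21 — 4 (for-cause on #11, #13 don't count).
Defense peremptories used: #14, #8, #7 — 3 (for-cause on #1, #1, #7 don't count).
Remaining: (9 − 4) + (7 − 3) = 9.

9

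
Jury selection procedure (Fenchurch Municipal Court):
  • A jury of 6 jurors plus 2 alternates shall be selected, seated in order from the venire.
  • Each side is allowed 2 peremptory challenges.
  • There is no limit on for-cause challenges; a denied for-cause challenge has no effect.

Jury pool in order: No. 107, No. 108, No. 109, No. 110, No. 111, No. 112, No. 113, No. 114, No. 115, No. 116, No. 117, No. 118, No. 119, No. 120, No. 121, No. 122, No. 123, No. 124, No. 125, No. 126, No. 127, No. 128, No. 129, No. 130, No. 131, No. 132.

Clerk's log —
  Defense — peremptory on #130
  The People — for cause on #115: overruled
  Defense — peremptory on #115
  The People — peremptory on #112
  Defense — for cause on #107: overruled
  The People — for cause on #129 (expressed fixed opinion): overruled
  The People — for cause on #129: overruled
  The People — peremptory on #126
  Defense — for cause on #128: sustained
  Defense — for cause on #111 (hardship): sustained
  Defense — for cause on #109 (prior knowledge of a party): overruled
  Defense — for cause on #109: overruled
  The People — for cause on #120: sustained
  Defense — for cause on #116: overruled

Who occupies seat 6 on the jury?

Removed: #111, #112, #115, #120, #126, #128, #130. (#107, #109, #116, #129 stay — for-cause denied.)
Filling seats in venire order through position 6: #107, #108, #109, #110, #113, #114.
So seat 6 is #114.

114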